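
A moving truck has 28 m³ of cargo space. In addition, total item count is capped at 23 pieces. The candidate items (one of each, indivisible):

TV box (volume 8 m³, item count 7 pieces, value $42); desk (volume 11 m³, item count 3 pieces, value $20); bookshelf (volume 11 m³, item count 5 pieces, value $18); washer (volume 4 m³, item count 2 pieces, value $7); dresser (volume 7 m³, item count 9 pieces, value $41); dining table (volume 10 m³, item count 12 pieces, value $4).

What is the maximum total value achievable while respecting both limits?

Feasible sets respecting both limits:
- TV box+desk+dresser: volume 26, item count 19, value 103
- TV box+bookshelf+dresser: volume 26, item count 21, value 101
- TV box+washer+dresser: volume 19, item count 18, value 90
Best: $103.

$103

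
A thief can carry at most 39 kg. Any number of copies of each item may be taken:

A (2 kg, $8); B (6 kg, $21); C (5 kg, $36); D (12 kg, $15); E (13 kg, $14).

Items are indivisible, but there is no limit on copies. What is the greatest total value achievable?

$268

Best value-per-unit is C at 36/5; filling with it alone gives 7×36 = 252.
Optimal mix: 2×A + 7×C → weight 39, value 268.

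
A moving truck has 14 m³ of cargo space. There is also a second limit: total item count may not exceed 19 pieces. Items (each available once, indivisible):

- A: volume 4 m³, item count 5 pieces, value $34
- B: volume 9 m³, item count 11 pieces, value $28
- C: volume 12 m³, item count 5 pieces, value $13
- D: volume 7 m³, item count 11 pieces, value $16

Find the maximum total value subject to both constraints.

Feasible sets respecting both limits:
- A+B: volume 13, item count 16, value 62
- A+D: volume 11, item count 16, value 50
- A: volume 4, item count 5, value 34
- B: volume 9, item count 11, value 28
Best: $62.

$62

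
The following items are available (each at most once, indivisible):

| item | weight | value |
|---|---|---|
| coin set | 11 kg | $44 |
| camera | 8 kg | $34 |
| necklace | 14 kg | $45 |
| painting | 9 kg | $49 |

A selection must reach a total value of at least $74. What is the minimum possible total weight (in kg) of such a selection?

17

Subsets with value ≥ 74, sorted by total weight:
- camera+painting: weight 17, value 83
- coin set+camera: weight 19, value 78
- coin set+painting: weight 20, value 93
Minimum weight: 17 kg.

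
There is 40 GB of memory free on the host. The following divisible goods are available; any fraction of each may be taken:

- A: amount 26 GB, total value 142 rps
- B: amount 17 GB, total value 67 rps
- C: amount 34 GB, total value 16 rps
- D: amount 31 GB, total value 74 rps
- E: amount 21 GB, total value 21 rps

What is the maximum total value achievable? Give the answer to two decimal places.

Take in order of value per unit:
- A (142/26 per unit): all 26 → value 142, running total 142.00
- B (67/17 per unit): 14 of 17 → value 14×67/17 = 55.1765, running total 197.18
Total 197.18.

197.18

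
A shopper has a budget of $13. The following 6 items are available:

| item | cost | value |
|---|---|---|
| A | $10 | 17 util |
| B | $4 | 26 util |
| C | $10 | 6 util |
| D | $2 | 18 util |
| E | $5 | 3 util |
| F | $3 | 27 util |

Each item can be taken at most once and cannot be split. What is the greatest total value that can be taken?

71 util

Check high-value combinations within $13:
- B+D+F: cost 4+2+3=9, value 26+18+27=71
- B+E+F: cost 4+5+3=12, value 26+3+27=56
- B+F: cost 4+3=7, value 26+27=53
Best: 71 util.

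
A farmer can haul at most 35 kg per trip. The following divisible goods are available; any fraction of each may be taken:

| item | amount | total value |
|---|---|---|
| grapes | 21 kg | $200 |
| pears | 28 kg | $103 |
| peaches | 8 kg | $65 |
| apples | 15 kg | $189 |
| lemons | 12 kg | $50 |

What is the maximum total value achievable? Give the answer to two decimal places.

379.48

Take in order of value per unit:
- apples (189/15 per unit): all 15 → value 189, running total 189.00
- grapes (200/21 per unit): 20 of 21 → value 20×200/21 = 190.4762, running total 379.48
Total 379.48.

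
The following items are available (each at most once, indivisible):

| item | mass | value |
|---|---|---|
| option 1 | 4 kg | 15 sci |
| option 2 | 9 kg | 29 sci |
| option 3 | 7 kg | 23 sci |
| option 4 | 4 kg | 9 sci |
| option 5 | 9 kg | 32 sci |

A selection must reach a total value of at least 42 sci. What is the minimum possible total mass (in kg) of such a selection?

Subsets with value ≥ 42, sorted by total mass:
- option 1+option 5: mass 13, value 47
- option 1+option 2: mass 13, value 44
- option 1+option 3+option 4: mass 15, value 47
Minimum mass: 13 kg.

13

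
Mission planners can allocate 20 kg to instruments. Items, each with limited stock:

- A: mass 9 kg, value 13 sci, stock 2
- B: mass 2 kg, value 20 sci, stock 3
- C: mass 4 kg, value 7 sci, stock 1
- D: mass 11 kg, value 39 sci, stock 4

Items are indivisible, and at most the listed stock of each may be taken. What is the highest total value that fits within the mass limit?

Best selections within mass 20 and stock limits:
- 3×B + 1×D: mass 17, value 99
- 2×B + 1×C + 1×D: mass 19, value 86
Best: 99 sci.

99 sci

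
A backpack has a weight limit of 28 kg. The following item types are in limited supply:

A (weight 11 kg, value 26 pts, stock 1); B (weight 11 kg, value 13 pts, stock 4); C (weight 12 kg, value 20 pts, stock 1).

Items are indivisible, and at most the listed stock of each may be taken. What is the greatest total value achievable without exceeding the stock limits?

Top feasible selections:
- 1×A + 1×C: weight 23, value 46
- 1×A + 1×B: weight 22, value 39
- 1×B + 1×C: weight 23, value 33
- 1×A: weight 11, value 26
Best: 46 pts.

46 pts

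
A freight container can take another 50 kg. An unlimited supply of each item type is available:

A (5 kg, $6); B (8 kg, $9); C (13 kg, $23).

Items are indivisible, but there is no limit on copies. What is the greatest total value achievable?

$81

Best value-per-unit is C at 23/13; filling with it alone gives 3×23 = 69.
Optimal mix: 2×A + 3×C → weight 49, value 81.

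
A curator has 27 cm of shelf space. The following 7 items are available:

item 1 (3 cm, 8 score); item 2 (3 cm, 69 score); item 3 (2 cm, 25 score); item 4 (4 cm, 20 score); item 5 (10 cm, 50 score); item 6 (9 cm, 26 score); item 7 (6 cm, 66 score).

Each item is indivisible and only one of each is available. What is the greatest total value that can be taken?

Check high-value combinations within 27 cm:
- item 2+item 3+item 4+item 5+item 7: length 3+2+4+10+6=25, value 69+25+20+50+66=230
- item 1+item 2+item 3+item 5+item 7: length 3+3+2+10+6=24, value 8+69+25+50+66=218
- item 1+item 2+item 3+item 4+item 6+item 7: length 3+3+2+4+9+6=27, value 8+69+25+20+26+66=214
- item 1+item 2+item 4+item 5+item 7: length 3+3+4+10+6=26, value 8+69+20+50+66=213
Best: 230 score.

230 score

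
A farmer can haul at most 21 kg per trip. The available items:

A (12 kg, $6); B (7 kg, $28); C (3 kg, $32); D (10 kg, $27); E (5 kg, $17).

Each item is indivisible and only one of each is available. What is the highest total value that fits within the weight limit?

Check high-value combinations within 21 kg:
- B+C+D: weight 7+3+10=20, value 28+32+27=87
- B+C+E: weight 7+3+5=15, value 28+32+17=77
- C+D+E: weight 3+10+5=18, value 32+27+17=76
- B+C: weight 7+3=10, value 28+32=60
Best: $87.

$87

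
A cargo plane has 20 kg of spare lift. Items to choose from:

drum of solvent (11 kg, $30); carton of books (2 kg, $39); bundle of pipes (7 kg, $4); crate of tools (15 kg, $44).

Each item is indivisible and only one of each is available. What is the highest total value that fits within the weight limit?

$83

This is a 0/1 knapsack; check combinations near the capacity.
- carton of books+crate of tools: weight 2+15=17, value 39+44=83
- drum of solvent+carton of books+bundle of pipes: weight 11+2+7=20, value 30+39+4=73
- drum of solvent+carton of books: weight 11+2=13, value 30+39=69
Best: $83.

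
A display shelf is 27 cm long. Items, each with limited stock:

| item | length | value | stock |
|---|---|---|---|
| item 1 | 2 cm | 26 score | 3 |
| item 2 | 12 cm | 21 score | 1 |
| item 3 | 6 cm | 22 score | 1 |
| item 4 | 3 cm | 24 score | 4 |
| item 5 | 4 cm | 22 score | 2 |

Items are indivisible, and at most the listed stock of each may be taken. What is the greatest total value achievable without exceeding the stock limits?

Top feasible selections:
- 3×item 1 + 4×item 4 + 2×item 5: length 26, value 218
- 3×item 1 + 4×item 4 + 1×item 5: length 22, value 196
Best: 218 score.

218 score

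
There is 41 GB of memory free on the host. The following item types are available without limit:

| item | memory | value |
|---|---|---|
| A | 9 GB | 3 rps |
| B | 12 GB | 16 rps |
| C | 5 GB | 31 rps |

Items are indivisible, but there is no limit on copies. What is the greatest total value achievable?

Best value-per-unit is C at 31/5, and filling with it alone uses memory 8×5=40. No mix of the others beats 8×31 = 248.

248 rps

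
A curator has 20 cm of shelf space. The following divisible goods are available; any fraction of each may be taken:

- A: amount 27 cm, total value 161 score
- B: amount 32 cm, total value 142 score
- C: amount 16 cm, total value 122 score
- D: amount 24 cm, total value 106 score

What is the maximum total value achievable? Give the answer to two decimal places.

145.85

Take in order of value per unit:
- C (122/16 per unit): all 16 → value 122, running total 122.00
- A (161/27 per unit): 4 of 27 → value 4×161/27 = 23.8519, running total 145.85
Total 145.85.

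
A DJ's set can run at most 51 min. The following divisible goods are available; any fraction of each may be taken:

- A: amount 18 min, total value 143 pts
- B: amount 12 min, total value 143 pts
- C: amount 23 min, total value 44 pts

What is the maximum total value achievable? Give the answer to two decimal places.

326.17

Take in order of value per unit:
- B (143/12 per unit): all 12 → value 143, running total 143.00
- A (143/18 per unit): all 18 → value 143, running total 286.00
- C (44/23 per unit): 21 of 23 → value 21×44/23 = 40.1739, running total 326.17
Total 326.17.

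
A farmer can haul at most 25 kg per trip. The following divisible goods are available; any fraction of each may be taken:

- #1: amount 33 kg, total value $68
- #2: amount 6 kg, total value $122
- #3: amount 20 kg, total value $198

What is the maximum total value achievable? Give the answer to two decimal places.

Take in order of value per unit:
- #2 (122/6 per unit): all 6 → value 122, running total 122.00
- #3 (198/20 per unit): 19 of 20 → value 19×198/20 = 188.1000, running total 310.10
Total 310.10.

310.10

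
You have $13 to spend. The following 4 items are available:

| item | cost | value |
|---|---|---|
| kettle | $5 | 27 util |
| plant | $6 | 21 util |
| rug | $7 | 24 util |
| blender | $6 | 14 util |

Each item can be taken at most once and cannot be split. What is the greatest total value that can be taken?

51 util

Check high-value combinations within $13:
- kettle+rug: cost 5+7=12, value 27+24=51
- kettle+plant: cost 5+6=11, value 27+21=48
- plant+rug: cost 6+7=13, value 21+24=45
- kettle+blender: cost 5+6=11, value 27+14=41
- rug+blender: cost 7+6=13, value 24+14=38
Best: 51 util.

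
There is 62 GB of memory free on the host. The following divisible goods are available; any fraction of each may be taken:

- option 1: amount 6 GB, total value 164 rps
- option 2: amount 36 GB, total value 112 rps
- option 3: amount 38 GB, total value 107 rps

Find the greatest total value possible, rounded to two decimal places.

332.32

Take in order of value per unit:
- option 1 (164/6 per unit): all 6 → value 164, running total 164.00
- option 2 (112/36 per unit): all 36 → value 112, running total 276.00
- option 3 (107/38 per unit): 20 of 38 → value 20×107/38 = 56.3158, running total 332.32
Total 332.32.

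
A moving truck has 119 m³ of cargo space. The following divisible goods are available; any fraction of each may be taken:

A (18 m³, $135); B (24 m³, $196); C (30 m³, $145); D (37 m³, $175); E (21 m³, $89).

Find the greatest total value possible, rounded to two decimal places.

693.38

Take in order of value per unit:
- B (196/24 per unit): all 24 → value 196, running total 196.00
- A (135/18 per unit): all 18 → value 135, running total 331.00
- C (145/30 per unit): all 30 → value 145, running total 476.00
- D (175/37 per unit): all 37 → value 175, running total 651.00
- E (89/21 per unit): 10 of 21 → value 10×89/21 = 42.3810, running total 693.38
Total 693.38.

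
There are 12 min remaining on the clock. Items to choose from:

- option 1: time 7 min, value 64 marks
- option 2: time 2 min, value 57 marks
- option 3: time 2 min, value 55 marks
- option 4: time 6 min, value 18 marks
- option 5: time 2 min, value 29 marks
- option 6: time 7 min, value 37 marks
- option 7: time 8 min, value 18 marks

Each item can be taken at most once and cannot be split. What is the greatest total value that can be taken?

176 marks

Check high-value combinations within 12 min:
- option 1+option 2+option 3: time 7+2+2=11, value 64+57+55=176
- option 2+option 3+option 4+option 5: time 2+2+6+2=12, value 57+55+18+29=159
- option 1+option 2+option 5: time 7+2+2=11, value 64+57+29=150
Best: 176 marks.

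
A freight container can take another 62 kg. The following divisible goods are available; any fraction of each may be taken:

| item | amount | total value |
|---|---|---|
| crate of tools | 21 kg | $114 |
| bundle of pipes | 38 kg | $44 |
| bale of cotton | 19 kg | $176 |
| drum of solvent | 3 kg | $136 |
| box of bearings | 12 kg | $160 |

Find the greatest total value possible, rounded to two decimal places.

594.11

Take in order of value per unit:
- drum of solvent (136/3 per unit): all 3 → value 136, running total 136.00
- box of bearings (160/12 per unit): all 12 → value 160, running total 296.00
- bale of cotton (176/19 per unit): all 19 → value 176, running total 472.00
- crate of tools (114/21 per unit): all 21 → value 114, running total 586.00
- bundle of pipes (44/38 per unit): 7 of 38 → value 7×44/38 = 8.1053, running total 594.11
Total 594.11.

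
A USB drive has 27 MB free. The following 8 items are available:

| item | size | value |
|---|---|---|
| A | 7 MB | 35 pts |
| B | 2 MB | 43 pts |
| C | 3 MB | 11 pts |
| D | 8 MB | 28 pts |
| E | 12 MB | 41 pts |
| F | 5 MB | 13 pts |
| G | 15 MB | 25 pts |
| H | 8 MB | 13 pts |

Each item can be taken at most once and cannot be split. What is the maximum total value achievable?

132 pts

Check high-value combinations within 27 MB:
- A+B+E+F: size 7+2+12+5=26, value 35+43+41+13=132
- A+B+C+E: size 7+2+3+12=24, value 35+43+11+41=130
- A+B+C+D+F: size 7+2+3+8+5=25, value 35+43+11+28+13=130
- B+D+E+F: size 2+8+12+5=27, value 43+28+41+13=125
- B+C+D+E: size 2+3+8+12=25, value 43+11+28+41=123
Best: 132 pts.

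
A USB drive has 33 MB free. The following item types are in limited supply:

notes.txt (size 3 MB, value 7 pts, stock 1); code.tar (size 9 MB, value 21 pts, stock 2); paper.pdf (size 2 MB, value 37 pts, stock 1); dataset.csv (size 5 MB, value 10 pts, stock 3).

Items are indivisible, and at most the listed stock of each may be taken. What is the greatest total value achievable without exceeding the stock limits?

106 pts

Top feasible selections:
- 1×notes.txt + 2×code.tar + 1×paper.pdf + 2×dataset.csv: size 33, value 106
- 2×code.tar + 1×paper.pdf + 2×dataset.csv: size 30, value 99
- 1×notes.txt + 2×code.tar + 1×paper.pdf + 1×dataset.csv: size 28, value 96
Best: 106 pts.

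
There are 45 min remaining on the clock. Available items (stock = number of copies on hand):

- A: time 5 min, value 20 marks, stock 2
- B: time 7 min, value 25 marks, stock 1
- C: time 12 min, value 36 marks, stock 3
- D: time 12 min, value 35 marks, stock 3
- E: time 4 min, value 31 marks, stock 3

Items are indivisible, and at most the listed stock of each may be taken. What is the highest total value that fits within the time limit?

Best selections within time 45 and stock limits:
- 2×A + 1×B + 1×C + 3×E: time 41, value 194
- 2×A + 1×B + 1×D + 3×E: time 41, value 193
- 1×B + 2×C + 3×E: time 43, value 190
Best: 194 marks.

194 marks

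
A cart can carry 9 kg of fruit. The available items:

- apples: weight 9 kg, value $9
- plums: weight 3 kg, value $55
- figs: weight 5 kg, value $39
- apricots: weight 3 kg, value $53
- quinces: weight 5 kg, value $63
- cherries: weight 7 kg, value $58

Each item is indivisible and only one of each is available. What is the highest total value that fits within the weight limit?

Check high-value combinations within 9 kg:
- plums+quinces: weight 3+5=8, value 55+63=118
- apricots+quinces: weight 3+5=8, value 53+63=116
- plums+apricots: weight 3+3=6, value 55+53=108
- plums+figs: weight 3+5=8, value 55+39=94
- figs+apricots: weight 5+3=8, value 39+53=92
Best: $118.

$118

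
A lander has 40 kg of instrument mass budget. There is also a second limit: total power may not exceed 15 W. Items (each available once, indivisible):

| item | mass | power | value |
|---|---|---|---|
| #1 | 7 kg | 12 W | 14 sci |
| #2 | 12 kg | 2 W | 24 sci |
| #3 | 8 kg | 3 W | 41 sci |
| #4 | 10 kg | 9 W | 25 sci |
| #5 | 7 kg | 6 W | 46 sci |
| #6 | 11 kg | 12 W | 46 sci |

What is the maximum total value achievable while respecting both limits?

111 sci

Feasible sets respecting both limits:
- #2+#3+#5: mass 27, power 11, value 111
- #2+#3+#4: mass 30, power 14, value 90
- #3+#5: mass 15, power 9, value 87
- #3+#6: mass 19, power 15, value 87
Best: 111 sci.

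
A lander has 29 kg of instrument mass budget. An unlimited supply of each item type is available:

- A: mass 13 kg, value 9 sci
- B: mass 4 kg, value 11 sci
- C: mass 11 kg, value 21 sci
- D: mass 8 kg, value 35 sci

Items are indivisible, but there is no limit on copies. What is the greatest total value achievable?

116 sci

Best value-per-unit is D at 35/8; filling with it alone gives 3×35 = 105.
Optimal mix: 1×B + 3×D → mass 28, value 116.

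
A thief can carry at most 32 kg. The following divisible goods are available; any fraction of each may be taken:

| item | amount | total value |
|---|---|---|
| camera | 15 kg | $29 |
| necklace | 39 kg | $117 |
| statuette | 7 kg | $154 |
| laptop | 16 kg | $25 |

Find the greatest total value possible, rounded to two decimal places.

Take in order of value per unit:
- statuette (154/7 per unit): all 7 → value 154, running total 154.00
- necklace (117/39 per unit): 25 of 39 → value 25×117/39 = 75.0000, running total 229.00
Total 229.00.

229.00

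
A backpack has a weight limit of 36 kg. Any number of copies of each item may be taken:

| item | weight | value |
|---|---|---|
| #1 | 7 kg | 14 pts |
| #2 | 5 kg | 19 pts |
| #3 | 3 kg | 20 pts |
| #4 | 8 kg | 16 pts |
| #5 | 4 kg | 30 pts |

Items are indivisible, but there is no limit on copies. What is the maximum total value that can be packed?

270 pts

Best value-per-unit is #5 at 30/4, and filling with it alone uses weight 9×4=36. No mix of the others beats 9×30 = 270.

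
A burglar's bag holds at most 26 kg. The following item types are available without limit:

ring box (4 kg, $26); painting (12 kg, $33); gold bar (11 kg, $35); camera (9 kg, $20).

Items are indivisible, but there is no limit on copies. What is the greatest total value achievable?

$156

Best value-per-unit is ring box at 26/4, and filling with it alone uses weight 6×4=24. No mix of the others beats 6×26 = 156.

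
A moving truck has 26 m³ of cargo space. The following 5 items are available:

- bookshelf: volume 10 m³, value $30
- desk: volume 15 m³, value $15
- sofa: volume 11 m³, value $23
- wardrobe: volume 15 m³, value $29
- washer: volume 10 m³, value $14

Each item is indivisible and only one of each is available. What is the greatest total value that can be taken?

$59

Check high-value combinations within 26 m³:
- bookshelf+wardrobe: volume 10+15=25, value 30+29=59
- bookshelf+sofa: volume 10+11=21, value 30+23=53
- sofa+wardrobe: volume 11+15=26, value 23+29=52
- bookshelf+desk: volume 10+15=25, value 30+15=45
- bookshelf+washer: volume 10+10=20, value 30+14=44
Best: $59.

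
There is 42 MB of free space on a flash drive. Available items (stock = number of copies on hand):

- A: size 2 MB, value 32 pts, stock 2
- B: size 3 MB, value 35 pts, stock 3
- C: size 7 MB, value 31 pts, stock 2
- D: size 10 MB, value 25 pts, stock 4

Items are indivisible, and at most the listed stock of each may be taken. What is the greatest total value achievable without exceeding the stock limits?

Top feasible selections:
- 2×A + 3×B + 2×C + 1×D: size 37, value 256
- 2×A + 3×B + 1×C + 2×D: size 40, value 250
Best: 256 pts.

256 pts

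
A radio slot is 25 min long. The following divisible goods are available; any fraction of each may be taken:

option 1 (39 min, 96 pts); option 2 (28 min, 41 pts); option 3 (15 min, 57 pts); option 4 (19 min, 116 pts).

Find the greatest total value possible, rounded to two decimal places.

Take in order of value per unit:
- option 4 (116/19 per unit): all 19 → value 116, running total 116.00
- option 3 (57/15 per unit): 6 of 15 → value 6×57/15 = 22.8000, running total 138.80
Total 138.80.

138.80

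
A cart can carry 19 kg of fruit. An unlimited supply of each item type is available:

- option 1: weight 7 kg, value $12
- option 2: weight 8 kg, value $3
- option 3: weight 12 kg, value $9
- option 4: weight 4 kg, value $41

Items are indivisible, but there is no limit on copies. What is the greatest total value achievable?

$164

Best value-per-unit is option 4 at 41/4, and filling with it alone uses weight 4×4=16. No mix of the others beats 4×41 = 164.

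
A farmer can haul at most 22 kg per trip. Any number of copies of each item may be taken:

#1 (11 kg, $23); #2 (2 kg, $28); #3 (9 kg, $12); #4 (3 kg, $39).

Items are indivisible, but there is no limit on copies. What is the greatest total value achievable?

Best value-per-unit is #2 at 28/2, and filling with it alone uses weight 11×2=22. No mix of the others beats 11×28 = 308.

$308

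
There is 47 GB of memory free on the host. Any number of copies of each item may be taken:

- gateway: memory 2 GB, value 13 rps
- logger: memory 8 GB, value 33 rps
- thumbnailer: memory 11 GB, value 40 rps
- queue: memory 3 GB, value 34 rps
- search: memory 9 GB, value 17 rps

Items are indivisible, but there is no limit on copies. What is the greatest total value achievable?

Best value-per-unit is queue at 34/3; filling with it alone gives 15×34 = 510.
Optimal mix: 1×gateway + 15×queue → memory 47, value 523.

523 rps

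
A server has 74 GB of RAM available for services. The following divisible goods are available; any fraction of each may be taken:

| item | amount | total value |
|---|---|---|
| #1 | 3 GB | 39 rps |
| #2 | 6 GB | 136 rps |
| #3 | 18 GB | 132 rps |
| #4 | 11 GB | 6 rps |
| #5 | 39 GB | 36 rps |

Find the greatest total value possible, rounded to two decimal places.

Take in order of value per unit:
- #2 (136/6 per unit): all 6 → value 136, running total 136.00
- #1 (39/3 per unit): all 3 → value 39, running total 175.00
- #3 (132/18 per unit): all 18 → value 132, running total 307.00
- #5 (36/39 per unit): all 39 → value 36, running total 343.00
- #4 (6/11 per unit): 8 of 11 → value 8×6/11 = 4.3636, running total 347.36
Total 347.36.

347.36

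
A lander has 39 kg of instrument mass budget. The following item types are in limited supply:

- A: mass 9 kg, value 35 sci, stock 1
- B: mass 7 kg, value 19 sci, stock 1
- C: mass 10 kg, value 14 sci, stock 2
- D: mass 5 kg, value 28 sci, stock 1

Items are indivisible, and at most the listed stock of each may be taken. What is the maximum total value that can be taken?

Best selections within mass 39 and stock limits:
- 1×A + 1×B + 1×C + 1×D: mass 31, value 96
- 1×A + 2×C + 1×D: mass 34, value 91
- 1×A + 1×B + 1×D: mass 21, value 82
Best: 96 sci.

96 sci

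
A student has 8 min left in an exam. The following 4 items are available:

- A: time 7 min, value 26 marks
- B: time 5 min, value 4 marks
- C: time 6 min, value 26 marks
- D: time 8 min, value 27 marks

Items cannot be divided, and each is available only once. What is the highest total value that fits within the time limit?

Check high-value combinations within 8 min:
- D: time 8, value 27
- C: time 6, value 26
- A: time 7, value 26
- B: time 5, value 4
Best: 27 marks.

27 marks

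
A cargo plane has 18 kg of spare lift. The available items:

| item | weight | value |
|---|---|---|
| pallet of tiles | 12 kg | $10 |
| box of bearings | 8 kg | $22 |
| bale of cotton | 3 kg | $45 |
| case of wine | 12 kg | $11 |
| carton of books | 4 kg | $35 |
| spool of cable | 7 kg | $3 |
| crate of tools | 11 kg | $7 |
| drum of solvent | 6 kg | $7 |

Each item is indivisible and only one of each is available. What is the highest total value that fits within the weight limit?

This is a 0/1 knapsack; check combinations near the capacity.
- box of bearings+bale of cotton+carton of books: weight 8+3+4=15, value 22+45+35=102
- bale of cotton+carton of books+drum of solvent: weight 3+4+6=13, value 45+35+7=87
- bale of cotton+carton of books+crate of tools: weight 3+4+11=18, value 45+35+7=87
- bale of cotton+carton of books+spool of cable: weight 3+4+7=14, value 45+35+3=83
- bale of cotton+carton of books: weight 3+4=7, value 45+35=80
Best: $102.

$102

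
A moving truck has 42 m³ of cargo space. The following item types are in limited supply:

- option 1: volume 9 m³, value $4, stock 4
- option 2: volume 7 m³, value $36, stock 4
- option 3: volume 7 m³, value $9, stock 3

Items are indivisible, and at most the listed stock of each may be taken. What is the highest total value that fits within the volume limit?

Top feasible selections:
- 4×option 2 + 2×option 3: volume 42, value 162
- 4×option 2 + 1×option 3: volume 35, value 153
- 1×option 1 + 4×option 2: volume 37, value 148
Best: $162.

$162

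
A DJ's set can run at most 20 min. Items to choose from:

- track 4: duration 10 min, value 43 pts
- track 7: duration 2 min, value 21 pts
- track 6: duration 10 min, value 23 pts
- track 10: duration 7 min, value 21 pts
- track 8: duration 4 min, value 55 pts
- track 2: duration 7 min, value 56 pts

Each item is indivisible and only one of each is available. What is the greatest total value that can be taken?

Check high-value combinations within 20 min:
- track 7+track 10+track 8+track 2: duration 2+7+4+7=20, value 21+21+55+56=153
- track 7+track 8+track 2: duration 2+4+7=13, value 21+55+56=132
- track 10+track 8+track 2: duration 7+4+7=18, value 21+55+56=132
- track 4+track 7+track 2: duration 10+2+7=19, value 43+21+56=120
Best: 153 pts.

153 pts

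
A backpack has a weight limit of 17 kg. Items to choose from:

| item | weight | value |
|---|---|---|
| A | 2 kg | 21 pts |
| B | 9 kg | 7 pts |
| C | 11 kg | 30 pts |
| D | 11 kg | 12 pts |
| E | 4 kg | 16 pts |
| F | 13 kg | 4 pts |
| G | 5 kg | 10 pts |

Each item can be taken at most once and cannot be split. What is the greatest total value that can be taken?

This is a 0/1 knapsack; check combinations near the capacity.
- A+C+E: weight 2+11+4=17, value 21+30+16=67
- A+C: weight 2+11=13, value 21+30=51
- A+D+E: weight 2+11+4=17, value 21+12+16=49
Best: 67 pts.

67 pts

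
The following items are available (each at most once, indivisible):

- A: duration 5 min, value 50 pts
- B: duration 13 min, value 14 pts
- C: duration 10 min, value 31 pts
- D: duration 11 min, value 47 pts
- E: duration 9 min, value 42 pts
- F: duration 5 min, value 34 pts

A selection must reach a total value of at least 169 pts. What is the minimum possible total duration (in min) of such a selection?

Subsets with value ≥ 169, sorted by total duration:
- A+D+E+F: duration 30, value 173
- A+C+D+E: duration 35, value 170
Minimum duration: 30 min.

30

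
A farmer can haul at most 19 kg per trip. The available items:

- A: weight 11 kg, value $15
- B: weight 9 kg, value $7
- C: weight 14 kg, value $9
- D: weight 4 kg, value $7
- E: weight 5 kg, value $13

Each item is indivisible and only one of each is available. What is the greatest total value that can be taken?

$28

Check high-value combinations within 19 kg:
- A+E: weight 11+5=16, value 15+13=28
- B+D+E: weight 9+4+5=18, value 7+7+13=27
- A+D: weight 11+4=15, value 15+7=22
- C+E: weight 14+5=19, value 9+13=22
- D+E: weight 4+5=9, value 7+13=20
Best: $28.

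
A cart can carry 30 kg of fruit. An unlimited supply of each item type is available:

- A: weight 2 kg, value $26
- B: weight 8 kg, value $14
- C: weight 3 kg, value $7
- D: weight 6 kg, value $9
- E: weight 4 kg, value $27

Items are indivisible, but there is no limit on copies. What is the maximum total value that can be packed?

Best value-per-unit is A at 26/2, and filling with it alone uses weight 15×2=30. No mix of the others beats 15×26 = 390.

$390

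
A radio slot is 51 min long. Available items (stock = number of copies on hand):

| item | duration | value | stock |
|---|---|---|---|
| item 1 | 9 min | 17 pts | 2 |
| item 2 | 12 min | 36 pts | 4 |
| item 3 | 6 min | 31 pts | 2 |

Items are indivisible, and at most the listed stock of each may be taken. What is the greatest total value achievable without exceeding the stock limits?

Best selections within duration 51 and stock limits:
- 3×item 2 + 2×item 3: duration 48, value 170
- 1×item 1 + 3×item 2 + 1×item 3: duration 51, value 156
Best: 170 pts.

170 pts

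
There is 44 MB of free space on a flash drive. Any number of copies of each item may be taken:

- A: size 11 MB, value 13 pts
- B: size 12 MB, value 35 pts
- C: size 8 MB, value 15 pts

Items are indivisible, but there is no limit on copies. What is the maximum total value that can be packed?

Best value-per-unit is B at 35/12; filling with it alone gives 3×35 = 105.
Optimal mix: 3×B + 1×C → size 44, value 120.

120 pts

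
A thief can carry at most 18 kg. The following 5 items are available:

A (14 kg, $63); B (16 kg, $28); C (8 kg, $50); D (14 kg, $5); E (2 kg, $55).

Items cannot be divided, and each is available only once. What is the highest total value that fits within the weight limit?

$118

This is a 0/1 knapsack; check combinations near the capacity.
- A+E: weight 14+2=16, value 63+55=118
- C+E: weight 8+2=10, value 50+55=105
- B+E: weight 16+2=18, value 28+55=83
- A: weight 14, value 63
- D+E: weight 14+2=16, value 5+55=60
Best: $118.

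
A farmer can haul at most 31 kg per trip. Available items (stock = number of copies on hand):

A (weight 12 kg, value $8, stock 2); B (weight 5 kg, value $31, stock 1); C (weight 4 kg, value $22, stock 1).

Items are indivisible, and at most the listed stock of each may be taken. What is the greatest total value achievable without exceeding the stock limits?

Best selections within weight 31 and stock limits:
- 1×A + 1×B + 1×C: weight 21, value 61
- 1×B + 1×C: weight 9, value 53
- 2×A + 1×B: weight 29, value 47
- 1×A + 1×B: weight 17, value 39
Best: $61.

$61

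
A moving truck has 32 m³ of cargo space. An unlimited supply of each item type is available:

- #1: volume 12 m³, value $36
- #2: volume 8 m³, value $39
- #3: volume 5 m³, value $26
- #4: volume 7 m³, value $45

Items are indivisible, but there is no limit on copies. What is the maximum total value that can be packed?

$187

Best value-per-unit is #4 at 45/7; filling with it alone gives 4×45 = 180.
Optimal mix: 2×#3 + 3×#4 → volume 31, value 187.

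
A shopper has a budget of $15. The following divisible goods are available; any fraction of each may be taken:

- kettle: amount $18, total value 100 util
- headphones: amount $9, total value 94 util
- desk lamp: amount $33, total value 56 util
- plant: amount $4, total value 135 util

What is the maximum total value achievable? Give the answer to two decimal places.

240.11

Take in order of value per unit:
- plant (135/4 per unit): all 4 → value 135, running total 135.00
- headphones (94/9 per unit): all 9 → value 94, running total 229.00
- kettle (100/18 per unit): 2 of 18 → value 2×100/18 = 11.1111, running total 240.11
Total 240.11.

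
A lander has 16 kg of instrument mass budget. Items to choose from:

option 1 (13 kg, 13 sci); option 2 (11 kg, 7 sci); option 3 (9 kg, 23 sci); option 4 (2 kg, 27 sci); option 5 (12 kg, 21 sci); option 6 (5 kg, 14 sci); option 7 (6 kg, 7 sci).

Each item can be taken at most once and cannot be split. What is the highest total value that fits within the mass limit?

64 sci

Check high-value combinations within 16 kg:
- option 3+option 4+option 6: mass 9+2+5=16, value 23+27+14=64
- option 3+option 4: mass 9+2=11, value 23+27=50
- option 4+option 6+option 7: mass 2+5+6=13, value 27+14+7=48
- option 4+option 5: mass 2+12=14, value 27+21=48
Best: 64 sci.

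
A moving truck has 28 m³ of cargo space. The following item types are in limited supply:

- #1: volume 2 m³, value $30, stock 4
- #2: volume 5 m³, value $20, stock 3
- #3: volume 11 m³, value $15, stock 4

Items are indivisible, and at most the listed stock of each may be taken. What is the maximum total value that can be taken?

Best selections within volume 28 and stock limits:
- 4×#1 + 3×#2: volume 23, value 180
- 4×#1 + 2×#2: volume 18, value 160
- 4×#1 + 1×#2 + 1×#3: volume 24, value 155
Best: $180.

$180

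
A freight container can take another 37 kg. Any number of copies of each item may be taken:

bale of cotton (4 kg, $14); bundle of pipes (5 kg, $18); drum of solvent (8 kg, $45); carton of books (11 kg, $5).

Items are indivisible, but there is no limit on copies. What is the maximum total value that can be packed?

$198

Best value-per-unit is drum of solvent at 45/8; filling with it alone gives 4×45 = 180.
Optimal mix: 1×bundle of pipes + 4×drum of solvent → weight 37, value 198.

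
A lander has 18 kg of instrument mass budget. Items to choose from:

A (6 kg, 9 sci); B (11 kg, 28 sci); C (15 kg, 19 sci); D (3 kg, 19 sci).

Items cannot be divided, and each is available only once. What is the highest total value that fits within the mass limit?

47 sci

Check high-value combinations within 18 kg:
- B+D: mass 11+3=14, value 28+19=47
- C+D: mass 15+3=18, value 19+19=38
- A+B: mass 6+11=17, value 9+28=37
- A+D: mass 6+3=9, value 9+19=28
- B: mass 11, value 28
Best: 47 sci.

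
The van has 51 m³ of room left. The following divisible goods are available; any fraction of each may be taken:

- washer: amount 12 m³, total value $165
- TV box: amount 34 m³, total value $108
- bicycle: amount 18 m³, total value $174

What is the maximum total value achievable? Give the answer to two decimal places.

Take in order of value per unit:
- washer (165/12 per unit): all 12 → value 165, running total 165.00
- bicycle (174/18 per unit): all 18 → value 174, running total 339.00
- TV box (108/34 per unit): 21 of 34 → value 21×108/34 = 66.7059, running total 405.71
Total 405.71.

405.71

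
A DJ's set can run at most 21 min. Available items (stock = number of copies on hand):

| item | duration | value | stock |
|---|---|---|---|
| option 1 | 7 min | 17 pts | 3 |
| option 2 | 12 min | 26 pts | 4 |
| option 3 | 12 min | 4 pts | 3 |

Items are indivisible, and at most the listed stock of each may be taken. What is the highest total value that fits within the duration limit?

51 pts

Top feasible selections:
- 3×option 1: duration 21, value 51
- 1×option 1 + 1×option 2: duration 19, value 43
Best: 51 pts.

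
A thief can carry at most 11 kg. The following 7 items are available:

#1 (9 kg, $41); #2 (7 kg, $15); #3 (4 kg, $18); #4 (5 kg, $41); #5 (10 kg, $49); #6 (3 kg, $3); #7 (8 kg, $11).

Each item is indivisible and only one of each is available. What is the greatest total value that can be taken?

$59

Check high-value combinations within 11 kg:
- #3+#4: weight 4+5=9, value 18+41=59
- #5: weight 10, value 49
- #4+#6: weight 5+3=8, value 41+3=44
- #4: weight 5, value 41
Best: $59.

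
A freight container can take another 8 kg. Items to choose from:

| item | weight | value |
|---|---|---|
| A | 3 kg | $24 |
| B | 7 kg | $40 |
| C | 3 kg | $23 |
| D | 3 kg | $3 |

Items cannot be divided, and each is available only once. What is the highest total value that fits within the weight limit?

$47

Check high-value combinations within 8 kg:
- A+C: weight 3+3=6, value 24+23=47
- B: weight 7, value 40
- A+D: weight 3+3=6, value 24+3=27
Best: $47.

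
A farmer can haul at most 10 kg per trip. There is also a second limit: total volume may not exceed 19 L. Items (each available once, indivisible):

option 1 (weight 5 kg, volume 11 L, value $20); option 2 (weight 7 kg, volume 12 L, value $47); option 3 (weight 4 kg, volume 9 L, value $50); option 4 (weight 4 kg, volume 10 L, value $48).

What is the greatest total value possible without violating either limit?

$98

Feasible sets respecting both limits:
- option 3+option 4: weight 8, volume 19, value 98
- option 3: weight 4, volume 9, value 50
- option 4: weight 4, volume 10, value 48
- option 2: weight 7, volume 12, value 47
Best: $98.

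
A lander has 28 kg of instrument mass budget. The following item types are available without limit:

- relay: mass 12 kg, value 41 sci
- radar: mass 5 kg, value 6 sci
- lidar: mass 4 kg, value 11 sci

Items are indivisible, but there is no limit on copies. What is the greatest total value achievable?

93 sci

Best value-per-unit is relay at 41/12; filling with it alone gives 2×41 = 82.
Optimal mix: 2×relay + 1×lidar → mass 28, value 93.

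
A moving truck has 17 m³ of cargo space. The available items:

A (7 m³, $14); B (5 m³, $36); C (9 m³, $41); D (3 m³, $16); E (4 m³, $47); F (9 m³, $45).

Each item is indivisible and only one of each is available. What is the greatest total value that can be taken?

$108

Check high-value combinations within 17 m³:
- D+E+F: volume 3+4+9=16, value 16+47+45=108
- C+D+E: volume 9+3+4=16, value 41+16+47=104
- B+D+E: volume 5+3+4=12, value 36+16+47=99
- A+B+E: volume 7+5+4=16, value 14+36+47=97
- B+D+F: volume 5+3+9=17, value 36+16+45=97
Best: $108.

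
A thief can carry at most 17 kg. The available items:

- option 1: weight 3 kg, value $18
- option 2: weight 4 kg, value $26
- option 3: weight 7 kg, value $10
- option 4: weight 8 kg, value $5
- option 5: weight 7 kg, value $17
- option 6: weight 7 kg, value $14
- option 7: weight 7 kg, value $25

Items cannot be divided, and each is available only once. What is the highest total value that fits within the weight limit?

Check high-value combinations within 17 kg:
- option 1+option 2+option 7: weight 3+4+7=14, value 18+26+25=69
- option 1+option 2+option 5: weight 3+4+7=14, value 18+26+17=61
- option 1+option 5+option 7: weight 3+7+7=17, value 18+17+25=60
- option 1+option 2+option 6: weight 3+4+7=14, value 18+26+14=58
Best: $69.

$69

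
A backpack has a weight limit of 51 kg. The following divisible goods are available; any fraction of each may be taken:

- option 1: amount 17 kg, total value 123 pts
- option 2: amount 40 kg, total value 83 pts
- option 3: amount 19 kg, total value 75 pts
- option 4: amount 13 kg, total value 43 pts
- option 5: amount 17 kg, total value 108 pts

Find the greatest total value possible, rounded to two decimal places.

298.11

Take in order of value per unit:
- option 1 (123/17 per unit): all 17 → value 123, running total 123.00
- option 5 (108/17 per unit): all 17 → value 108, running total 231.00
- option 3 (75/19 per unit): 17 of 19 → value 17×75/19 = 67.1053, running total 298.11
Total 298.11.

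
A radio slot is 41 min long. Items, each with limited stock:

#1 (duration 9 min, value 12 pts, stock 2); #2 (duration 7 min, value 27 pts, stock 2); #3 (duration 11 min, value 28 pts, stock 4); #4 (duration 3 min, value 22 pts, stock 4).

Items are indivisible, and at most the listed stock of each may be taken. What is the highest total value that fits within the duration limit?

Best selections within duration 41 and stock limits:
- 1×#2 + 2×#3 + 4×#4: duration 41, value 171
- 2×#2 + 1×#3 + 4×#4: duration 37, value 170
- 1×#1 + 1×#2 + 1×#3 + 4×#4: duration 39, value 155
Best: 171 pts.

171 pts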